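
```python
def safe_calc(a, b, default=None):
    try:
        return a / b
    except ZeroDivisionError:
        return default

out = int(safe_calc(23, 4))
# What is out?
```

Step-by-step execution trace:
1. `safe_calc(23, 4)` enters try: `return 23 / 4` → returns 5.75. No exception raised.
2. `except ZeroDivisionError` is skipped.
3. `int(5.75)` → 5 → out = 5.
Result: 5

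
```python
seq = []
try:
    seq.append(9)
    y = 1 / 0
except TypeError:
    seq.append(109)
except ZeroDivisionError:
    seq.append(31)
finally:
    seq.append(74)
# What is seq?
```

Step-by-step execution trace:
1. try: `seq.append(9)` → seq = [9].
2. `y = 1 / 0` raises ZeroDivisionError.
3. `except TypeError` does not match ZeroDivisionError; skipped.
4. `except ZeroDivisionError` matches → `seq.append(31)` → seq = [9, 31].
5. finally always runs: `seq.append(74)` → seq = [9, 31, 74].
Result: [9, 31, 74]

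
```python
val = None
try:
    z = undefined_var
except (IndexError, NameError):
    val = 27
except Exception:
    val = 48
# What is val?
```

Step-by-step execution trace:
1. `z = undefined_var` raises NameError.
2. `except (IndexError, NameError)` matches (NameError is in the tuple) → val = 27.
3. `except Exception` is not reached.
Result: 27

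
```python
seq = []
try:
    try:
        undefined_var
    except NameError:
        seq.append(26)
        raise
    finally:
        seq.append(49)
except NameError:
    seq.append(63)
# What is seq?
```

Step-by-step execution trace:
1. Inner try: `undefined_var` raises NameError.
2. Inner `except NameError` matches → `seq.append(26)` → seq = [26].
3. bare `raise` re-raises NameError.
4. Inner `finally` runs during unwinding: `seq.append(49)` → seq = [26, 49].
5. Outer `except NameError` matches → `seq.append(63)` → seq = [26, 49, 63].
Result: [26, 49, 63]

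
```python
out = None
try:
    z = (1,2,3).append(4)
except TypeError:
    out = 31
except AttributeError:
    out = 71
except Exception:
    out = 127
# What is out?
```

Step-by-step execution trace:
1. `z = (1,2,3).append(4)` raises AttributeError.
2. `except TypeError` does not match AttributeError; skipped.
3. `except AttributeError` matches → out = 71.
4. Remaining except clauses are skipped.
Result: 71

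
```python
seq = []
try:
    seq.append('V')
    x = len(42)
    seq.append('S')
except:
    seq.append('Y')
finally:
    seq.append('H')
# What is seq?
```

Step-by-step execution trace:
1. try: `seq.append('V')` → seq = ['V'].
2. `x = len(42)` raises TypeError; `seq.append('S')` is not reached.
3. bare `except` matches → `seq.append('Y')` → seq = ['V', 'Y'].
4. finally always runs: `seq.append('H')` → seq = ['V', 'Y', 'H'].
Result: ['V', 'Y', 'H']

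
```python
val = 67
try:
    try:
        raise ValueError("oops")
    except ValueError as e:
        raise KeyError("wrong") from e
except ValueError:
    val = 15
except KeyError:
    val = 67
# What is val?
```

Step-by-step execution trace:
1. Inner try raises ValueError; inner `except ValueError as e` catches it.
2. `raise KeyError(...) from e` raises KeyError (ValueError is attached as __cause__, but only KeyError is active).
3. Outer `except ValueError` does not match KeyError; skipped.
4. Outer `except KeyError` matches → val = 67.
Result: 67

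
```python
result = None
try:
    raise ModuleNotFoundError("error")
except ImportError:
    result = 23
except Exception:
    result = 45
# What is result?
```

Step-by-step execution trace:
1. `raise ModuleNotFoundError(...)` raises ModuleNotFoundError.
2. `except ImportError` matches (ModuleNotFoundError is a subclass of ImportError) → result = 23.
3. `except Exception` is not reached.
Result: 23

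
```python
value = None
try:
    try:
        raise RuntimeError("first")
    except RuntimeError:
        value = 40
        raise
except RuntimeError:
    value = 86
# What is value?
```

Step-by-step execution trace:
1. Inner try: `raise RuntimeError("first")` raises RuntimeError.
2. Inner `except RuntimeError` matches → value = 40.
3. bare `raise` re-raises the same RuntimeError.
4. Outer `except RuntimeError` matches → value = 86.
Result: 86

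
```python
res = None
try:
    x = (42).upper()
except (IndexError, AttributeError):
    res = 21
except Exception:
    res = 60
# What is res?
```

Step-by-step execution trace:
1. `x = (42).upper()` raises AttributeError.
2. `except (IndexError, AttributeError)` matches (AttributeError is in the tuple) → res = 21.
3. `except Exception` is not reached.
Result: 21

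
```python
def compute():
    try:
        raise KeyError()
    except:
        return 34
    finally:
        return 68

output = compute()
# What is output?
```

Step-by-step execution trace:
1. `compute()` enters try: `raise KeyError()` raises KeyError.
2. bare `except` matches → `return 34` sets pending return value 34.
3. Before returning, `finally: return 68` runs and overrides the pending return.
4. compute() returns 68 → output = 68.
Result: 68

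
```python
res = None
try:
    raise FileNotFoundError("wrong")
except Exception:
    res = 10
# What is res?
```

Step-by-step execution trace:
1. `raise FileNotFoundError(...)` raises FileNotFoundError.
2. `except Exception` matches (FileNotFoundError is a subclass of Exception) → res = 10.
Result: 10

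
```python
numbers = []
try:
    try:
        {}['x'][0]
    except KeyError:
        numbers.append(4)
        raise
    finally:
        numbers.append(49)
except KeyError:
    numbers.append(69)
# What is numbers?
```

Step-by-step execution trace:
1. Inner try: `{}['x'][0]` raises KeyError.
2. Inner `except KeyError` matches → `numbers.append(4)` → numbers = [4].
3. bare `raise` re-raises KeyError.
4. Inner `finally` runs during unwinding: `numbers.append(49)` → numbers = [4, 49].
5. Outer `except KeyError` matches → `numbers.append(69)` → numbers = [4, 49, 69].
Result: [4, 49, 69]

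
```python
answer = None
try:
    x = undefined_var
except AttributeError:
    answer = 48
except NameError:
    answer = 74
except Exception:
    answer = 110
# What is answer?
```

Step-by-step execution trace:
1. `x = undefined_var` raises NameError.
2. `except AttributeError` does not match NameError; skipped.
3. `except NameError` matches → answer = 74.
4. Remaining except clauses are skipped.
Result: 74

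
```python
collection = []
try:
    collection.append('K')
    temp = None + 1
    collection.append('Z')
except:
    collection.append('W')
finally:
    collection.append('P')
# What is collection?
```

Step-by-step execution trace:
1. try: `collection.append('K')` → collection = ['K'].
2. `temp = None + 1` raises TypeError; `collection.append('Z')` is not reached.
3. bare `except` matches → `collection.append('W')` → collection = ['K', 'W'].
4. finally always runs: `collection.append('P')` → collection = ['K', 'W', 'P'].
Result: ['K', 'W', 'P']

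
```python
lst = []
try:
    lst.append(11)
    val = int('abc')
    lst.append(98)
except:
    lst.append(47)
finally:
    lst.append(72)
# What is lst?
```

Step-by-step execution trace:
1. try: `lst.append(11)` → lst = [11].
2. `val = int('abc')` raises ValueError; `lst.append(98)` is not reached.
3. bare `except` matches → `lst.append(47)` → lst = [11, 47].
4. finally always runs: `lst.append(72)` → lst = [11, 47, 72].
Result: [11, 47, 72]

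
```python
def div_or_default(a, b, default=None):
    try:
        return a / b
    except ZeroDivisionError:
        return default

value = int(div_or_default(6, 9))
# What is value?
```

Step-by-step execution trace:
1. `div_or_default(6, 9)` enters try: `return 6 / 9` → returns 0.6666666666666666. No exception raised.
2. `except ZeroDivisionError` is skipped.
3. `int(0.6666666666666666)` → 0 → value = 0.
Result: 0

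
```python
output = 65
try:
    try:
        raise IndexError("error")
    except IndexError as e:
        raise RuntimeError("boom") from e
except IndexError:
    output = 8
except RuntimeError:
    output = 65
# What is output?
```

Step-by-step execution trace:
1. Inner try raises IndexError; inner `except IndexError as e` catches it.
2. `raise RuntimeError(...) from e` raises RuntimeError (IndexError is attached as __cause__, but only RuntimeError is active).
3. Outer `except IndexError` does not match RuntimeError; skipped.
4. Outer `except RuntimeError` matches → output = 65.
Result: 65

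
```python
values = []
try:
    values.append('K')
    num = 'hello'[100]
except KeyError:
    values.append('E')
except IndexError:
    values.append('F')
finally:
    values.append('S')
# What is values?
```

Step-by-step execution trace:
1. try: `values.append('K')` → values = ['K'].
2. `num = 'hello'[100]` raises IndexError.
3. `except KeyError` does not match IndexError; skipped.
4. `except IndexError` matches → `values.append('F')` → values = ['K', 'F'].
5. finally always runs: `values.append('S')` → values = ['K', 'F', 'S'].
Result: ['K', 'F', 'S']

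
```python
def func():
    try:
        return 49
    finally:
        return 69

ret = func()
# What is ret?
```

Step-by-step execution trace:
1. `func()` enters try: `return 49` sets pending return value 49.
2. Before returning, `finally: return 69` runs and overrides the pending return.
3. func() returns 69 → ret = 69.
Result: 69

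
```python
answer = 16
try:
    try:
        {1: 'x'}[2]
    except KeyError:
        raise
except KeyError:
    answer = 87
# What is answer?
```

Step-by-step execution trace:
1. Inner try: `{1: 'x'}[2]` raises KeyError.
2. Inner `except KeyError` matches; bare `raise` re-raises the same KeyError.
3. Outer `except KeyError` matches → answer = 87.
Result: 87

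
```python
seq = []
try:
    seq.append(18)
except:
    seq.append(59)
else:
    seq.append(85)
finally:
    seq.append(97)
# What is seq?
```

Step-by-step execution trace:
1. try: `seq.append(18)` → seq = [18]. No exception raised.
2. `except` is skipped.
3. `else` runs: `seq.append(85)` → seq = [18, 85].
4. `finally` always runs: `seq.append(97)` → seq = [18, 85, 97].
Result: [18, 85, 97]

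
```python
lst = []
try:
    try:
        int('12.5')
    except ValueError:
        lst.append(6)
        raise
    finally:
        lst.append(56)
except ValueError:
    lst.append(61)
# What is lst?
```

Step-by-step execution trace:
1. Inner try: `int('12.5')` raises ValueError.
2. Inner `except ValueError` matches → `lst.append(6)` → lst = [6].
3. bare `raise` re-raises ValueError.
4. Inner `finally` runs during unwinding: `lst.append(56)` → lst = [6, 56].
5. Outer `except ValueError` matches → `lst.append(61)` → lst = [6, 56, 61].
Result: [6, 56, 61]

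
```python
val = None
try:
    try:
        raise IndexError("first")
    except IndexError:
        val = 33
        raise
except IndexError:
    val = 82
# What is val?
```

Step-by-step execution trace:
1. Inner try: `raise IndexError("first")` raises IndexError.
2. Inner `except IndexError` matches → val = 33.
3. bare `raise` re-raises the same IndexError.
4. Outer `except IndexError` matches → val = 82.
Result: 82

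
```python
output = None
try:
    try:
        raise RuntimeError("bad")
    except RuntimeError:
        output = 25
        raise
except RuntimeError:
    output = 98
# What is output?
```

Step-by-step execution trace:
1. Inner try: `raise RuntimeError("bad")` raises RuntimeError.
2. Inner `except RuntimeError` matches → output = 25.
3. bare `raise` re-raises the same RuntimeError.
4. Outer `except RuntimeError` matches → output = 98.
Result: 98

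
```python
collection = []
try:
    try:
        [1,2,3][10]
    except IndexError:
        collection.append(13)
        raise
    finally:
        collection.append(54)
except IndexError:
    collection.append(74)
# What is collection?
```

Step-by-step execution trace:
1. Inner try: `[1,2,3][10]` raises IndexError.
2. Inner `except IndexError` matches → `collection.append(13)` → collection = [13].
3. bare `raise` re-raises IndexError.
4. Inner `finally` runs during unwinding: `collection.append(54)` → collection = [13, 54].
5. Outer `except IndexError` matches → `collection.append(74)` → collection = [13, 54, 74].
Result: [13, 54, 74]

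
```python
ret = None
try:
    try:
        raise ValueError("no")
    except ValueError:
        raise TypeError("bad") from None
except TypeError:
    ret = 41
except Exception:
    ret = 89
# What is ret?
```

Step-by-step execution trace:
1. Inner try raises ValueError; inner `except ValueError` catches it.
2. `raise TypeError(...) from None` raises TypeError (from None suppresses __context__, but the active exception is still TypeError).
3. Outer `except TypeError` matches → ret = 41.
4. `except Exception` is not reached.
Result: 41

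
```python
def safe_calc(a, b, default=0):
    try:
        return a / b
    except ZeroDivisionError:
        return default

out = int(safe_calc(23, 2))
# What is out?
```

Step-by-step execution trace:
1. `safe_calc(23, 2)` enters try: `return 23 / 2` → returns 11.5. No exception raised.
2. `except ZeroDivisionError` is skipped.
3. `int(11.5)` → 11 → out = 11.
Result: 11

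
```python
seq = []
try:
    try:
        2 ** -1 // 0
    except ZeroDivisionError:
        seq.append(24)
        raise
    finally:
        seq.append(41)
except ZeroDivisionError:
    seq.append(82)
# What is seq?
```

Step-by-step execution trace:
1. Inner try: `2 ** -1 // 0` raises ZeroDivisionError.
2. Inner `except ZeroDivisionError` matches → `seq.append(24)` → seq = [24].
3. bare `raise` re-raises ZeroDivisionError.
4. Inner `finally` runs during unwinding: `seq.append(41)` → seq = [24, 41].
5. Outer `except ZeroDivisionError` matches → `seq.append(82)` → seq = [24, 41, 82].
Result: [24, 41, 82]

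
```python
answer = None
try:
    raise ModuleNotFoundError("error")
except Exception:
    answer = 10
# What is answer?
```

Step-by-step execution trace:
1. `raise ModuleNotFoundError(...)` raises ModuleNotFoundError.
2. `except Exception` matches (ModuleNotFoundError is a subclass of Exception) → answer = 10.
Result: 10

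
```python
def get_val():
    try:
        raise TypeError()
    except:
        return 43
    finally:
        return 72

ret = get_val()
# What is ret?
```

Step-by-step execution trace:
1. `get_val()` enters try: `raise TypeError()` raises TypeError.
2. bare `except` matches → `return 43` sets pending return value 43.
3. Before returning, `finally: return 72` runs and overrides the pending return.
4. get_val() returns 72 → ret = 72.
Result: 72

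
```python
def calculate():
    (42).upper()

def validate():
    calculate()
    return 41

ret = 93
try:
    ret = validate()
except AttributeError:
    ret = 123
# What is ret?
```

Step-by-step execution trace:
1. ret starts at 93.
2. try: `validate()` calls `calculate()`.
3. `calculate()` evaluates `(42).upper()`, which raises AttributeError; it propagates through validate (uncaught).
4. `return 41` in validate is not reached; the assignment to ret does not complete.
5. `except AttributeError` matches → ret = 123.
Result: 123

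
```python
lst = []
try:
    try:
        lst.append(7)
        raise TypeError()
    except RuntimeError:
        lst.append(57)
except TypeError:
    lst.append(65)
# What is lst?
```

Step-by-step execution trace:
1. Inner try: `lst.append(7)` → lst = [7].
2. `raise TypeError()` raises TypeError.
3. Inner `except RuntimeError` does not match TypeError; exception propagates to outer try.
4. Outer `except TypeError` matches → `lst.append(65)` → lst = [7, 65].
Result: [7, 65]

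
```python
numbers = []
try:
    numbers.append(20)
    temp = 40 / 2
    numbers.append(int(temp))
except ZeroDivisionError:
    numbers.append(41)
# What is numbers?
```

Step-by-step execution trace:
1. try: `numbers.append(20)` → numbers = [20].
2. `temp = 40 / 2` → temp = 20.0. No exception raised.
3. `numbers.append(int(temp))` → numbers = [20, 20].
4. `except ZeroDivisionError` is skipped (no exception was raised).
Result: [20, 20]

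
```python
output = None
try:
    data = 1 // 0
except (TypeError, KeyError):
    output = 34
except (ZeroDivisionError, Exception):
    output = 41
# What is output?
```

Step-by-step execution trace:
1. `data = 1 // 0` raises ZeroDivisionError.
2. `except (TypeError, KeyError)` does not match ZeroDivisionError; skipped.
3. `except (ZeroDivisionError, Exception)` matches (ZeroDivisionError is in the tuple) → output = 41.
Result: 41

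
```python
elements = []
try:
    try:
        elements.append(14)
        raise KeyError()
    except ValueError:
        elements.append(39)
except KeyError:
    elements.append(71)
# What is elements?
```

Step-by-step execution trace:
1. Inner try: `elements.append(14)` → elements = [14].
2. `raise KeyError()` raises KeyError.
3. Inner `except ValueError` does not match KeyError; exception propagates to outer try.
4. Outer `except KeyError` matches → `elements.append(71)` → elements = [14, 71].
Result: [14, 71]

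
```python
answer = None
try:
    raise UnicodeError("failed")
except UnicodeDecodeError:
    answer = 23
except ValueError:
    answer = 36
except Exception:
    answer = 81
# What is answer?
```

Step-by-step execution trace:
1. `raise UnicodeError(...)` raises UnicodeError.
2. `except UnicodeDecodeError` does not match (UnicodeError is not a subclass of UnicodeDecodeError); skipped.
3. `except ValueError` matches (UnicodeError is a subclass of ValueError) → answer = 36.
4. `except Exception` is not reached.
Result: 36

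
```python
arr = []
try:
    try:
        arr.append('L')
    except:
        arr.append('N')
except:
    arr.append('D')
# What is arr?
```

Step-by-step execution trace:
1. Inner try: `arr.append('L')` → arr = ['L']. No exception raised.
2. Inner `except` is skipped.
3. Inner try completes normally; outer `except` is skipped.
Result: ['L']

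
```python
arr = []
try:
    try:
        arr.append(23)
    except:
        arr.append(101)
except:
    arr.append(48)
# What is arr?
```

Step-by-step execution trace:
1. Inner try: `arr.append(23)` → arr = [23]. No exception raised.
2. Inner `except` is skipped.
3. Inner try completes normally; outer `except` is skipped.
Result: [23]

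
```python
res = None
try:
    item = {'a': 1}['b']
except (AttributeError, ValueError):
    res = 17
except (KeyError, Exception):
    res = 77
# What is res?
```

Step-by-step execution trace:
1. `item = {'a': 1}['b']` raises KeyError.
2. `except (AttributeError, ValueError)` does not match KeyError; skipped.
3. `except (KeyError, Exception)` matches (KeyError is in the tuple) → res = 77.
Result: 77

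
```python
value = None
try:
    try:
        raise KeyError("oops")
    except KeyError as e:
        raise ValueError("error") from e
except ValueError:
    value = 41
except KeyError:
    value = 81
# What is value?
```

Step-by-step execution trace:
1. Inner try raises KeyError; inner `except KeyError as e` catches it.
2. `raise ValueError(...) from e` raises ValueError (KeyError is attached as __cause__, but only ValueError is active).
3. Outer `except ValueError` matches → value = 41.
4. `except KeyError` is not reached.
Result: 41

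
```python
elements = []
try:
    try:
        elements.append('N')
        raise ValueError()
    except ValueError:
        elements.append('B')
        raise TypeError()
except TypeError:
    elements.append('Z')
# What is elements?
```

Step-by-step execution trace:
1. Inner try: `elements.append('N')` → elements = ['N'].
2. `raise ValueError()` raises ValueError.
3. Inner `except ValueError` matches → `elements.append('B')` → elements = ['N', 'B'].
4. `raise TypeError()` raises TypeError; propagates to outer try.
5. Outer `except TypeError` matches → `elements.append('Z')` → elements = ['N', 'B', 'Z'].
Result: ['N', 'B', 'Z']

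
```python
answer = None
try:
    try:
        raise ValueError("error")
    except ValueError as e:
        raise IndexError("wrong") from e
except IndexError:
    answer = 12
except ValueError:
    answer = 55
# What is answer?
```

Step-by-step execution trace:
1. Inner try raises ValueError; inner `except ValueError as e` catches it.
2. `raise IndexError(...) from e` raises IndexError (ValueError is attached as __cause__, but only IndexError is active).
3. Outer `except IndexError` matches → answer = 12.
4. `except ValueError` is not reached.
Result: 12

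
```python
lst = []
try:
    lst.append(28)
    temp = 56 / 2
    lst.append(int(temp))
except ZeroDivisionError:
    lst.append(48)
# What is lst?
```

Step-by-step execution trace:
1. try: `lst.append(28)` → lst = [28].
2. `temp = 56 / 2` → temp = 28.0. No exception raised.
3. `lst.append(int(temp))` → lst = [28, 28].
4. `except ZeroDivisionError` is skipped (no exception was raised).
Result: [28, 28]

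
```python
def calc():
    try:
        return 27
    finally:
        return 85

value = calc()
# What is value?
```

Step-by-step execution trace:
1. `calc()` enters try: `return 27` sets pending return value 27.
2. Before returning, `finally: return 85` runs and overrides the pending return.
3. calc() returns 85 → value = 85.
Result: 85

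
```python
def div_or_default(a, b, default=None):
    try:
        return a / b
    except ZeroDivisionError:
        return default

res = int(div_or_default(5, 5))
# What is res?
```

Step-by-step execution trace:
1. `div_or_default(5, 5)` enters try: `return 5 / 5` → returns 1.0. No exception raised.
2. `except ZeroDivisionError` is skipped.
3. `int(1.0)` → 1 → res = 1.
Result: 1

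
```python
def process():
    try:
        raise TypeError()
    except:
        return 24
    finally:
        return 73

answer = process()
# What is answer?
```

Step-by-step execution trace:
1. `process()` enters try: `raise TypeError()` raises TypeError.
2. bare `except` matches → `return 24` sets pending return value 24.
3. Before returning, `finally: return 73` runs and overrides the pending return.
4. process() returns 73 → answer = 73.
Result: 73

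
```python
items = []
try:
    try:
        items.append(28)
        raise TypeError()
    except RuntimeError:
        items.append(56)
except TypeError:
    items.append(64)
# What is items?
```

Step-by-step execution trace:
1. Inner try: `items.append(28)` → items = [28].
2. `raise TypeError()` raises TypeError.
3. Inner `except RuntimeError` does not match TypeError; exception propagates to outer try.
4. Outer `except TypeError` matches → `items.append(64)` → items = [28, 64].
Result: [28, 64]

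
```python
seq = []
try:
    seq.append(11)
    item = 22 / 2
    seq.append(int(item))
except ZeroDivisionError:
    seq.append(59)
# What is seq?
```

Step-by-step execution trace:
1. try: `seq.append(11)` → seq = [11].
2. `item = 22 / 2` → item = 11.0. No exception raised.
3. `seq.append(int(item))` → seq = [11, 11].
4. `except ZeroDivisionError` is skipped (no exception was raised).
Result: [11, 11]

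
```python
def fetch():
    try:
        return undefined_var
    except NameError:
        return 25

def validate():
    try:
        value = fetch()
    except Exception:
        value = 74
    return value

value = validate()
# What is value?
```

Step-by-step execution trace:
1. `validate()` calls `fetch()`.
2. In fetch: `undefined_var` raises NameError; `except NameError` catches it → returns 25.
3. In validate: `value = fetch()` → value = 25. No exception reaches validate.
4. `except Exception` is skipped; validate returns 25.
5. value = 25.
Result: 25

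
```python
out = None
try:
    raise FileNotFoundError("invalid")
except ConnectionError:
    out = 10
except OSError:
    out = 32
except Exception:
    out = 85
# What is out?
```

Step-by-step execution trace:
1. `raise FileNotFoundError(...)` raises FileNotFoundError.
2. `except ConnectionError` does not match (FileNotFoundError is not a subclass of ConnectionError); skipped.
3. `except OSError` matches (FileNotFoundError is a subclass of OSError) → out = 32.
4. `except Exception` is not reached.
Result: 32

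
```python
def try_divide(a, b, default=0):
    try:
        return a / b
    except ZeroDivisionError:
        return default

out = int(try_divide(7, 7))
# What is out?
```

Step-by-step execution trace:
1. `try_divide(7, 7)` enters try: `return 7 / 7` → returns 1.0. No exception raised.
2. `except ZeroDivisionError` is skipped.
3. `int(1.0)` → 1 → out = 1.
Result: 1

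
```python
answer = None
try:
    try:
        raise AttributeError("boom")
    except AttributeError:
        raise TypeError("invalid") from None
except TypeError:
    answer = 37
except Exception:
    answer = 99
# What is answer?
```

Step-by-step execution trace:
1. Inner try raises AttributeError; inner `except AttributeError` catches it.
2. `raise TypeError(...) from None` raises TypeError (from None suppresses __context__, but the active exception is still TypeError).
3. Outer `except TypeError` matches → answer = 37.
4. `except Exception` is not reached.
Result: 37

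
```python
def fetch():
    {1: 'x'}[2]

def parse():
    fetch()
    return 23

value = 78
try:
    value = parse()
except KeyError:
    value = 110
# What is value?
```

Step-by-step execution trace:
1. value starts at 78.
2. try: `parse()` calls `fetch()`.
3. `fetch()` evaluates `{1: 'x'}[2]`, which raises KeyError; it propagates through parse (uncaught).
4. `return 23` in parse is not reached; the assignment to value does not complete.
5. `except KeyError` matches → value = 110.
Result: 110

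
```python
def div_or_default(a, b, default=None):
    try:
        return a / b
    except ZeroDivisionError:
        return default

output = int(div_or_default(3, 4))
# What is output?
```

Step-by-step execution trace:
1. `div_or_default(3, 4)` enters try: `return 3 / 4` → returns 0.75. No exception raised.
2. `except ZeroDivisionError` is skipped.
3. `int(0.75)` → 0 → output = 0.
Result: 0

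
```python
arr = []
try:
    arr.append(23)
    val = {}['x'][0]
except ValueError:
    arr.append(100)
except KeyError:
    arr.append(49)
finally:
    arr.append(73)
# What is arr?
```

Step-by-step execution trace:
1. try: `arr.append(23)` → arr = [23].
2. `val = {}['x'][0]` raises KeyError.
3. `except ValueError` does not match KeyError; skipped.
4. `except KeyError` matches → `arr.append(49)` → arr = [23, 49].
5. finally always runs: `arr.append(73)` → arr = [23, 49, 73].
Result: [23, 49, 73]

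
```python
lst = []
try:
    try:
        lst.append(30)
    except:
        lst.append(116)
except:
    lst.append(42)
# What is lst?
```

Step-by-step execution trace:
1. Inner try: `lst.append(30)` → lst = [30]. No exception raised.
2. Inner `except` is skipped.
3. Inner try completes normally; outer `except` is skipped.
Result: [30]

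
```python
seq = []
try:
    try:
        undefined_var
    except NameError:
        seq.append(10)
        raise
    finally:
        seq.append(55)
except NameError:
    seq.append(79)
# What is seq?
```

Step-by-step execution trace:
1. Inner try: `undefined_var` raises NameError.
2. Inner `except NameError` matches → `seq.append(10)` → seq = [10].
3. bare `raise` re-raises NameError.
4. Inner `finally` runs during unwinding: `seq.append(55)` → seq = [10, 55].
5. Outer `except NameError` matches → `seq.append(79)` → seq = [10, 55, 79].
Result: [10, 55, 79]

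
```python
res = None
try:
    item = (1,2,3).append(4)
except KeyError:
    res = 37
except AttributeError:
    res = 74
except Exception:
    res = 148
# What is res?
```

Step-by-step execution trace:
1. `item = (1,2,3).append(4)` raises AttributeError.
2. `except KeyError` does not match AttributeError; skipped.
3. `except AttributeError` matches → res = 74.
4. Remaining except clauses are skipped.
Result: 74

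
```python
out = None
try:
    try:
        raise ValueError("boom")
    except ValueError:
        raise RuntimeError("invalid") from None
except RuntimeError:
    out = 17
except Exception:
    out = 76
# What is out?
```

Step-by-step execution trace:
1. Inner try raises ValueError; inner `except ValueError` catches it.
2. `raise RuntimeError(...) from None` raises RuntimeError (from None suppresses __context__, but the active exception is still RuntimeError).
3. Outer `except RuntimeError` matches → out = 17.
4. `except Exception` is not reached.
Result: 17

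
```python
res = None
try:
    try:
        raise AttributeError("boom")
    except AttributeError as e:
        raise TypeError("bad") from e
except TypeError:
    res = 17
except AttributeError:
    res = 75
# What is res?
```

Step-by-step execution trace:
1. Inner try raises AttributeError; inner `except AttributeError as e` catches it.
2. `raise TypeError(...) from e` raises TypeError (AttributeError is attached as __cause__, but only TypeError is active).
3. Outer `except TypeError` matches → res = 17.
4. `except AttributeError` is not reached.
Result: 17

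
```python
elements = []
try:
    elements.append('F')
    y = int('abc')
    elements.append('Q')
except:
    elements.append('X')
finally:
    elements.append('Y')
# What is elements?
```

Step-by-step execution trace:
1. try: `elements.append('F')` → elements = ['F'].
2. `y = int('abc')` raises ValueError; `elements.append('Q')` is not reached.
3. bare `except` matches → `elements.append('X')` → elements = ['F', 'X'].
4. finally always runs: `elements.append('Y')` → elements = ['F', 'X', 'Y'].
Result: ['F', 'X', 'Y']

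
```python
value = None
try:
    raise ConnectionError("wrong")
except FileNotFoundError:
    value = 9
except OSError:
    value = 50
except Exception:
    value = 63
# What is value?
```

Step-by-step execution trace:
1. `raise ConnectionError(...)` raises ConnectionError.
2. `except FileNotFoundError` does not match (ConnectionError is not a subclass of FileNotFoundError); skipped.
3. `except OSError` matches (ConnectionError is a subclass of OSError) → value = 50.
4. `except Exception` is not reached.
Result: 50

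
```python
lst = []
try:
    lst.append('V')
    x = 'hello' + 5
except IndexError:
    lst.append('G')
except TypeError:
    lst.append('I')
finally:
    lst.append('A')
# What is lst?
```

Step-by-step execution trace:
1. try: `lst.append('V')` → lst = ['V'].
2. `x = 'hello' + 5` raises TypeError.
3. `except IndexError` does not match TypeError; skipped.
4. `except TypeError` matches → `lst.append('I')` → lst = ['V', 'I'].
5. finally always runs: `lst.append('A')` → lst = ['V', 'I', 'A'].
Result: ['V', 'I', 'A']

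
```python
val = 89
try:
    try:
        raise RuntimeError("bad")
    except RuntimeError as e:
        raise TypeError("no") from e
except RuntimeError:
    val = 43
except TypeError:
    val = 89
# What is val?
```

Step-by-step execution trace:
1. Inner try raises RuntimeError; inner `except RuntimeError as e` catches it.
2. `raise TypeError(...) from e` raises TypeError (RuntimeError is attached as __cause__, but only TypeError is active).
3. Outer `except RuntimeError` does not match TypeError; skipped.
4. Outer `except TypeError` matches → val = 89.
Result: 89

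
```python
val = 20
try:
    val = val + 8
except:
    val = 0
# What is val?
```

Step-by-step execution trace:
1. val starts at 20.
2. try: `val = val + 8` → val = 28. No exception raised.
3. `except` is skipped.
Result: 28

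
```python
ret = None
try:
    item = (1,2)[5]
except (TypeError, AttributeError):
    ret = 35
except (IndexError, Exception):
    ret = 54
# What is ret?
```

Step-by-step execution trace:
1. `item = (1,2)[5]` raises IndexError.
2. `except (TypeError, AttributeError)` does not match IndexError; skipped.
3. `except (IndexError, Exception)` matches (IndexError is in the tuple) → ret = 54.
Result: 54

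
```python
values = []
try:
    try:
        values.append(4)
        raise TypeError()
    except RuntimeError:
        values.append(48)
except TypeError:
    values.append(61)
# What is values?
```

Step-by-step execution trace:
1. Inner try: `values.append(4)` → values = [4].
2. `raise TypeError()` raises TypeError.
3. Inner `except RuntimeError` does not match TypeError; exception propagates to outer try.
4. Outer `except TypeError` matches → `values.append(61)` → values = [4, 61].
Result: [4, 61]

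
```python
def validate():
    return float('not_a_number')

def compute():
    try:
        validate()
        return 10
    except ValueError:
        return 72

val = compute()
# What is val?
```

Step-by-step execution trace:
1. `compute()` calls `validate()`.
2. `validate()` evaluates `float('not_a_number')`, which raises ValueError; it propagates to the caller.
3. `return 10` is not reached.
4. `except ValueError` in compute matches → returns 72.
5. val = 72.
Result: 72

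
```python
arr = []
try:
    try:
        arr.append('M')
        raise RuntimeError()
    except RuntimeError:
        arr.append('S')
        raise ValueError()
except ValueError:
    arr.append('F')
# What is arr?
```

Step-by-step execution trace:
1. Inner try: `arr.append('M')` → arr = ['M'].
2. `raise RuntimeError()` raises RuntimeError.
3. Inner `except RuntimeError` matches → `arr.append('S')` → arr = ['M', 'S'].
4. `raise ValueError()` raises ValueError; propagates to outer try.
5. Outer `except ValueError` matches → `arr.append('F')` → arr = ['M', 'S', 'F'].
Result: ['M', 'S', 'F']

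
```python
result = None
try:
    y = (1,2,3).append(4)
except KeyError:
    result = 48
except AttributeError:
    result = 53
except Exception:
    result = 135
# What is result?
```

Step-by-step execution trace:
1. `y = (1,2,3).append(4)` raises AttributeError.
2. `except KeyError` does not match AttributeError; skipped.
3. `except AttributeError` matches → result = 53.
4. Remaining except clauses are skipped.
Result: 53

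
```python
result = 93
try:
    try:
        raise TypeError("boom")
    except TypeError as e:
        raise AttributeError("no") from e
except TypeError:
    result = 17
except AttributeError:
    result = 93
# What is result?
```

Step-by-step execution trace:
1. Inner try raises TypeError; inner `except TypeError as e` catches it.
2. `raise AttributeError(...) from e` raises AttributeError (TypeError is attached as __cause__, but only AttributeError is active).
3. Outer `except TypeError` does not match AttributeError; skipped.
4. Outer `except AttributeError` matches → result = 93.
Result: 93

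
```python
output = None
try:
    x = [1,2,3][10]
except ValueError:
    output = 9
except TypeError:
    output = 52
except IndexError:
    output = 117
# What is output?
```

Step-by-step execution trace:
1. `x = [1,2,3][10]` raises IndexError.
2. `except ValueError` does not match IndexError; skipped.
3. `except TypeError` does not match IndexError; skipped.
4. `except IndexError` matches → output = 117.
Result: 117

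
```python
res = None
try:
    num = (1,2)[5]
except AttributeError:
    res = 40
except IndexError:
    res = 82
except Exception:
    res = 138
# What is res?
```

Step-by-step execution trace:
1. `num = (1,2)[5]` raises IndexError.
2. `except AttributeError` does not match IndexError; skipped.
3. `except IndexError` matches → res = 82.
4. Remaining except clauses are skipped.
Result: 82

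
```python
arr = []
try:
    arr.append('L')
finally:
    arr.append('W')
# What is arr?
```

Step-by-step execution trace:
1. try: `arr.append('L')` → arr = ['L'].
2. The try body completes without raising.
3. finally always runs: `arr.append('W')` → arr = ['L', 'W'].
Result: ['L', 'W']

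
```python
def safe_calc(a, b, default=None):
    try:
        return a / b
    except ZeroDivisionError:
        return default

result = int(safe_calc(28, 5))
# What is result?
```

Step-by-step execution trace:
1. `safe_calc(28, 5)` enters try: `return 28 / 5` → returns 5.6. No exception raised.
2. `except ZeroDivisionError` is skipped.
3. `int(5.6)` → 5 → result = 5.
Result: 5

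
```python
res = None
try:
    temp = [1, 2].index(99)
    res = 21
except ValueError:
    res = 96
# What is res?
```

Step-by-step execution trace:
1. `temp = [1, 2].index(99)` raises ValueError.
2. `res = 21` is not reached.
3. `except ValueError` matches → res = 96.
Result: 96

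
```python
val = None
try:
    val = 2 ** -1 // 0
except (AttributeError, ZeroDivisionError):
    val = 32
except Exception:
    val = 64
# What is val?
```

Step-by-step execution trace:
1. `val = 2 ** -1 // 0` raises ZeroDivisionError.
2. `except (AttributeError, ZeroDivisionError)` matches (ZeroDivisionError is in the tuple) → val = 32.
3. `except Exception` is not reached.
Result: 32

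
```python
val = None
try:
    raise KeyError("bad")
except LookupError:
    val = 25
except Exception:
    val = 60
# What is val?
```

Step-by-step execution trace:
1. `raise KeyError(...)` raises KeyError.
2. `except LookupError` matches (KeyError is a subclass of LookupError) → val = 25.
3. `except Exception` is not reached.
Result: 25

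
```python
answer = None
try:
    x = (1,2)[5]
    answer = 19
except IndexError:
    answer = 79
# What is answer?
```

Step-by-step execution trace:
1. `x = (1,2)[5]` raises IndexError.
2. `answer = 19` is not reached.
3. `except IndexError` matches → answer = 79.
Result: 79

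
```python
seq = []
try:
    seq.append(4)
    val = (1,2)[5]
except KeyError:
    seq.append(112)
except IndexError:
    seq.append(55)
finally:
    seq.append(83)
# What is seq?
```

Step-by-step execution trace:
1. try: `seq.append(4)` → seq = [4].
2. `val = (1,2)[5]` raises IndexError.
3. `except KeyError` does not match IndexError; skipped.
4. `except IndexError` matches → `seq.append(55)` → seq = [4, 55].
5. finally always runs: `seq.append(83)` → seq = [4, 55, 83].
Result: [4, 55, 83]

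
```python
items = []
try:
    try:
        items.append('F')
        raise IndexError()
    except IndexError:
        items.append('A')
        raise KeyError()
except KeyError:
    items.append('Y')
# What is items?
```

Step-by-step execution trace:
1. Inner try: `items.append('F')` → items = ['F'].
2. `raise IndexError()` raises IndexError.
3. Inner `except IndexError` matches → `items.append('A')` → items = ['F', 'A'].
4. `raise KeyError()` raises KeyError; propagates to outer try.
5. Outer `except KeyError` matches → `items.append('Y')` → items = ['F', 'A', 'Y'].
Result: ['F', 'A', 'Y']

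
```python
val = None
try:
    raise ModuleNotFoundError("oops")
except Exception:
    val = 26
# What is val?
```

Step-by-step execution trace:
1. `raise ModuleNotFoundError(...)` raises ModuleNotFoundError.
2. `except Exception` matches (ModuleNotFoundError is a subclass of Exception) → val = 26.
Result: 26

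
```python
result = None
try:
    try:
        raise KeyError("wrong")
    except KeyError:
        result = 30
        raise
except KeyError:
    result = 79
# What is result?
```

Step-by-step execution trace:
1. Inner try: `raise KeyError("wrong")` raises KeyError.
2. Inner `except KeyError` matches → result = 30.
3. bare `raise` re-raises the same KeyError.
4. Outer `except KeyError` matches → result = 79.
Result: 79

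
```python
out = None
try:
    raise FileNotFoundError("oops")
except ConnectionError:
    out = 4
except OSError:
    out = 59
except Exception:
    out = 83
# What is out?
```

Step-by-step execution trace:
1. `raise FileNotFoundError(...)` raises FileNotFoundError.
2. `except ConnectionError` does not match (FileNotFoundError is not a subclass of ConnectionError); skipped.
3. `except OSError` matches (FileNotFoundError is a subclass of OSError) → out = 59.
4. `except Exception` is not reached.
Result: 59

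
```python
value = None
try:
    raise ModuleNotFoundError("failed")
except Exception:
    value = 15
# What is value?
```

Step-by-step execution trace:
1. `raise ModuleNotFoundError(...)` raises ModuleNotFoundError.
2. `except Exception` matches (ModuleNotFoundError is a subclass of Exception) → value = 15.
Result: 15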